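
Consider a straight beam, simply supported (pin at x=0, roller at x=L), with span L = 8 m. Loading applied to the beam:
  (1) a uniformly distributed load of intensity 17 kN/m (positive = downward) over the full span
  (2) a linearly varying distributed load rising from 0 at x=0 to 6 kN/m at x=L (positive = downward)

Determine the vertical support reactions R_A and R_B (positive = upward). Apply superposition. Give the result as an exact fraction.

R_A = 76 kN, R_B = 84 kN

Load 1 — uniform load w=17 kN/m over full span:
  R_A = wL/2 = 17·8/2 = 68 kN
  R_B = wL/2 = 17·8/2 = 68 kN
Load 2 — triangular load w₀=6 kN/m (0→w₀ over full span):
  R_A = w₀L/6 = 6·8/6 = 8 kN
  R_B = w₀L/3 = 6·8/3 = 16 kN
Superposition: R_A = 76 kN, R_B = 84 kN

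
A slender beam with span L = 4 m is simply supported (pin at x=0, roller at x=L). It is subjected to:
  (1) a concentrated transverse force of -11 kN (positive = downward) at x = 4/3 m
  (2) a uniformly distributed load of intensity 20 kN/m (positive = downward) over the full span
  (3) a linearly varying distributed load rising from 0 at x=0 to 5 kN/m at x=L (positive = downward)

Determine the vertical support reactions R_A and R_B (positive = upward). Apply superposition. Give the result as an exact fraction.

R_A = 36 kN, R_B = 43 kN

Load 1 — point force P=-11 kN at a=4/3 m (b=L-a=8/3):
  R_A = Pb/L = (-11)·(8/3)/4 = -22/3 kN
  R_B = Pa/L = (-11)·(4/3)/4 = -11/3 kN
Load 2 — uniform load w=20 kN/m over full span:
  R_A = wL/2 = 20·4/2 = 40 kN
  R_B = wL/2 = 20·4/2 = 40 kN
Load 3 — triangular load w₀=5 kN/m (0→w₀ over full span):
  R_A = w₀L/6 = 5·4/6 = 10/3 kN
  R_B = w₀L/3 = 5·4/3 = 20/3 kN
Superposition: R_A = 36 kN, R_B = 43 kN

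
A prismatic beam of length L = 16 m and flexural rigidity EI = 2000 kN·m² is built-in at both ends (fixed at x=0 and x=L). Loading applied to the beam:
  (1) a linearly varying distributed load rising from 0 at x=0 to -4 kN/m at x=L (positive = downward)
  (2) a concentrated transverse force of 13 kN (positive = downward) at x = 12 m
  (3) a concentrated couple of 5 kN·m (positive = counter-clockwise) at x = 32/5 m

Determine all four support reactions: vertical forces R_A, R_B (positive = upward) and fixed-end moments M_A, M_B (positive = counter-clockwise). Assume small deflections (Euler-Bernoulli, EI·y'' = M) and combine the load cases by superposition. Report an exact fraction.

Load 1 — triangular load w₀=-4 kN/m (0→w₀ over full span):
  R_A = 3w₀L/20 = 3·(-4)·16/20 = -48/5 kN
  M_A = w₀L²/30 = (-4)·16²/30 = -512/15 kN·m
  R_B = 7w₀L/20 = 7·(-4)·16/20 = -112/5 kN
  M_B = -w₀L²/20 = -(-4)·16²/20 = 256/5 kN·m
Load 2 — point force P=13 kN at a=12 m (b=L-a=4):
  R_A = Pb²(3a+b)/L³ = 13·4²·(3·12+4)/16³ = 65/32 kN
  M_A = Pab²/L² = 13·12·4²/16² = 39/4 kN·m
  R_B = Pa²(a+3b)/L³ = 13·12²·(12+3·4)/16³ = 351/32 kN
  M_B = -Pa²b/L² = -13·12²·4/16² = -117/4 kN·m
Load 3 — applied couple M₀=5 kN·m at a=32/5 m (b=L-a=48/5):
  R_A = 6M₀ab/L³ = 6·5·(32/5)·(48/5)/16³ = 9/20 kN
  M_A = M₀b(2a-b)/L² = 5·(48/5)·(2·(32/5)-(48/5))/16² = 3/5 kN·m
  R_B = -6M₀ab/L³ = -6·5·(32/5)·(48/5)/16³ = -9/20 kN
  M_B = M₀a(2b-a)/L² = 5·(32/5)·(2·(48/5)-(32/5))/16² = 8/5 kN·m
Superposition: R_A = -1139/160 kN, M_A = -1427/60 kN·m, R_B = -1901/160 kN, M_B = 471/20 kN·m

R_A = -1139/160 kN, M_A = -1427/60 kN·m, R_B = -1901/160 kN, M_B = 471/20 kN·m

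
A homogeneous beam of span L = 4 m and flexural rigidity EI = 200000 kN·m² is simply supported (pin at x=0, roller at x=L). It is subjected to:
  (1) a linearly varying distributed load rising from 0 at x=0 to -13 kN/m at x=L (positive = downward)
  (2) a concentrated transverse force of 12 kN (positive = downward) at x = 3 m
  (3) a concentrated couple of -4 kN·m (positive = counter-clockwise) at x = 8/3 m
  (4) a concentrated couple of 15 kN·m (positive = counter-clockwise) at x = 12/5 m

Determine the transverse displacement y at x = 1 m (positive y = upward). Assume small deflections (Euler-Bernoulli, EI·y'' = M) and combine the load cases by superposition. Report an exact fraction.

Load 1 — triangular load w₀=-13 kN/m (0→w₀ over full span):
  y_1 = -w₀x(7L⁴-10L²x²+3x⁴)/(360LEI) = -(-13)·1·(7·4⁴-10·4²·1²+3·1⁴)/(360·4·200000) = 1417/19200000 m
Load 2 — point force P=12 kN at a=3 m (b=L-a=1):
  y_2 = -Pbx(L²-b²-x²)/(6LEI)  [x≤a] = -12·1·1·(4²-1²-1²)/(6·4·200000) = -7/200000 m
Load 3 — applied couple M₀=-4 kN·m at a=8/3 m (b=L-a=4/3):
  y_3 = (M₀x³/(6L)+C₁x)/EI  [x≤a] with C₁=M₀(3b²-L²)/(6L)=16/9 = ((-4)·1³/(6·4)+(16/9)·1)/200000 = 29/3600000 m
Load 4 — applied couple M₀=15 kN·m at a=12/5 m (b=L-a=8/5):
  y_4 = (M₀x³/(6L)+C₁x)/EI  [x≤a] with C₁=M₀(3b²-L²)/(6L)=-26/5 = (15·1³/(6·4)+(-26/5)·1)/200000 = -183/8000000 m
Superposition: y = Σ y_i = 6907/288000000 m ≈ 0.000024 m

y(1) = 6907/288000000 m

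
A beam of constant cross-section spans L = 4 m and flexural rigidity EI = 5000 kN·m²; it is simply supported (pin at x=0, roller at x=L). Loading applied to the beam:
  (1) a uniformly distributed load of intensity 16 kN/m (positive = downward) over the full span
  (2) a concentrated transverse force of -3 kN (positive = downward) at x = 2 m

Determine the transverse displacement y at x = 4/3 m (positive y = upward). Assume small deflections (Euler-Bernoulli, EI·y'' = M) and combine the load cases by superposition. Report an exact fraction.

y(4/3) = -2609/303750 m

Load 1 — uniform load w=16 kN/m over full span:
  y_1 = -wx(L³-2Lx²+x³)/(24EI) = -16·(4/3)·(4³-2·4·(4/3)²+(4/3)³)/(24·5000) = -1408/151875 m
Load 2 — point force P=-3 kN at a=2 m (b=L-a=2):
  y_2 = -Pbx(L²-b²-x²)/(6LEI)  [x≤a] = -(-3)·2·(4/3)·(4²-2²-(4/3)²)/(6·4·5000) = 23/33750 m
Superposition: y = Σ y_i = -2609/303750 m ≈ -0.008589 m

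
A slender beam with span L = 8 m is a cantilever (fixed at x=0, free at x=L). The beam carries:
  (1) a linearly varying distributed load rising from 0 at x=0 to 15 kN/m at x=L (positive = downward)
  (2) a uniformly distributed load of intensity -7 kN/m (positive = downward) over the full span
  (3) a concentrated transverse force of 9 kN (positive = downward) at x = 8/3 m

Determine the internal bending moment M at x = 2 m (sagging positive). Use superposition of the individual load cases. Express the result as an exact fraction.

M(2) = -165/2 kN·m

Load 1 — triangular load w₀=15 kN/m (0→w₀ over full span):
  M_1 = w₀Lx/2 - w₀L²/3 - w₀x³/(6L) = 15·8·2/2 - 15·8²/3 - 15·2³/(6·8) = -405/2 kN·m
Load 2 — uniform load w=-7 kN/m over full span:
  M_2 = -w(L-x)²/2 = -(-7)·(8-2)²/2 = 126 kN·m
Load 3 — point force P=9 kN at a=8/3 m (b=L-a=16/3):
  M_3 = -P(a-x)  [x≤a] = -9·((8/3)-2) = -6 kN·m
Superposition: M = Σ M_i = -165/2 kN·m ≈ -82.500000 kN·m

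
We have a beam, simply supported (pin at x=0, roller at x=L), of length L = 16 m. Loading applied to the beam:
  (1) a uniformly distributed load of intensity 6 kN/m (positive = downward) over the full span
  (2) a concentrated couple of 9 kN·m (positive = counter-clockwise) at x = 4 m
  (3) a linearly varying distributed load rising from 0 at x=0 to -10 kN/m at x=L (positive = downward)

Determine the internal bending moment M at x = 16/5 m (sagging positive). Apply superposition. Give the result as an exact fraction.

Load 1 — uniform load w=6 kN/m over full span:
  M_1 = wx(L-x)/2 = 6·(16/5)·(16-(16/5))/2 = 3072/25 kN·m
Load 2 — applied couple M₀=9 kN·m at a=4 m (b=L-a=12):
  M_2 = M₀x/L  [x≤a] = 9·(16/5)/16 = 9/5 kN·m
Load 3 — triangular load w₀=-10 kN/m (0→w₀ over full span):
  M_3 = w₀Lx/6 - w₀x³/(6L) = (-10)·16·(16/5)/6 - (-10)·(16/5)³/(6·16) = -2048/25 kN·m
Superposition: M = Σ M_i = 1069/25 kN·m ≈ 42.760000 kN·m

M(16/5) = 1069/25 kN·m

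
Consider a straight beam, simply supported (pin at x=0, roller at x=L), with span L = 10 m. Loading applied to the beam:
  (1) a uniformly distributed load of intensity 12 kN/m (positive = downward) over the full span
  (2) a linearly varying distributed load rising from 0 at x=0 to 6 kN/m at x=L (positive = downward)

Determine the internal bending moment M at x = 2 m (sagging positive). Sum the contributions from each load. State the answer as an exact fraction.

M(2) = 576/5 kN·m

Load 1 — uniform load w=12 kN/m over full span:
  M_1 = wx(L-x)/2 = 12·2·(10-2)/2 = 96 kN·m
Load 2 — triangular load w₀=6 kN/m (0→w₀ over full span):
  M_2 = w₀Lx/6 - w₀x³/(6L) = 6·10·2/6 - 6·2³/(6·10) = 96/5 kN·m
Superposition: M = Σ M_i = 576/5 kN·m ≈ 115.200000 kN·m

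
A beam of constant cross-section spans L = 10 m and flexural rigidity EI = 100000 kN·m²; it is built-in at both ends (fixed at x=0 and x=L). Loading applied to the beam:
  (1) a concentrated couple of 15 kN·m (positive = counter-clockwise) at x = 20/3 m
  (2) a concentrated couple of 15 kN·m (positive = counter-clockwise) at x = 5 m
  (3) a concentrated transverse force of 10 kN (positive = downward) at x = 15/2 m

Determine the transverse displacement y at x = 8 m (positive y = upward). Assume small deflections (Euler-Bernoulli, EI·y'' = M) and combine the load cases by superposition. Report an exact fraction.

y(8) = -361/2400000 m

Load 1 — applied couple M₀=15 kN·m at a=20/3 m (b=L-a=10/3):
  y_1 = (R_Ax³/6 - M_Ax²/2 - M₀(x-a)²/2)/EI  [x>a] with R_A=2, M_A=5 = (2·8³/6 - 5·8²/2 - 15·(8-(20/3))²/2)/100000 = -1/37500 m
Load 2 — applied couple M₀=15 kN·m at a=5 m (b=L-a=5):
  y_2 = (R_Ax³/6 - M_Ax²/2 - M₀(x-a)²/2)/EI  [x>a] with R_A=9/4, M_A=15/4 = ((9/4)·8³/6 - (15/4)·8²/2 - 15·(8-5)²/2)/100000 = 9/200000 m
Load 3 — point force P=10 kN at a=15/2 m (b=L-a=5/2):
  y_3 = -Pa²(L-x)²(3bL-(3b+a)(L-x))/(6L³EI)  [x>a] = -10·(15/2)²·(10-8)²·(3·(5/2)·10-(3·(5/2)+(15/2))·(10-8))/(6·10³·100000) = -27/160000 m
Superposition: y = Σ y_i = -361/2400000 m ≈ -0.000150 m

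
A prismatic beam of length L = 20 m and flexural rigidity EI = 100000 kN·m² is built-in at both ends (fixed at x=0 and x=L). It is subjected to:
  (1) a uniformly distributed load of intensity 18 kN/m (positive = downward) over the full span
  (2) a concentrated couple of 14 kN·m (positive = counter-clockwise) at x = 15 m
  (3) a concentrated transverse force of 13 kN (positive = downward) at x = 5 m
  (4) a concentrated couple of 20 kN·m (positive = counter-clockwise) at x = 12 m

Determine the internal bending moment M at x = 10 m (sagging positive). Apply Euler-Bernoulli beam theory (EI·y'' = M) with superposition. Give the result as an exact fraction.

Load 1 — uniform load w=18 kN/m over full span:
  M_1 = wLx/2 - wL²/12 - wx²/2 = 18·20·10/2 - 18·20²/12 - 18·10²/2 = 300 kN·m
Load 2 — applied couple M₀=14 kN·m at a=15 m (b=L-a=5):
  M_2 = R_Ax - M_A  [x≤a] with R_A=63/80, M_A=35/8 = (63/80)·10 - (35/8) = 7/2 kN·m
Load 3 — point force P=13 kN at a=5 m (b=L-a=15):
  M_3 = Pa²(a+3b)(L-x)/L³ - Pa²b/L²  [x>a] = 13·5²·(5+3·15)·(20-10)/20³ - 13·5²·15/20² = 65/8 kN·m
Load 4 — applied couple M₀=20 kN·m at a=12 m (b=L-a=8):
  M_4 = R_Ax - M_A  [x≤a] with R_A=36/25, M_A=32/5 = (36/25)·10 - (32/5) = 8 kN·m
Superposition: M = Σ M_i = 2557/8 kN·m ≈ 319.625000 kN·m

M(10) = 2557/8 kN·m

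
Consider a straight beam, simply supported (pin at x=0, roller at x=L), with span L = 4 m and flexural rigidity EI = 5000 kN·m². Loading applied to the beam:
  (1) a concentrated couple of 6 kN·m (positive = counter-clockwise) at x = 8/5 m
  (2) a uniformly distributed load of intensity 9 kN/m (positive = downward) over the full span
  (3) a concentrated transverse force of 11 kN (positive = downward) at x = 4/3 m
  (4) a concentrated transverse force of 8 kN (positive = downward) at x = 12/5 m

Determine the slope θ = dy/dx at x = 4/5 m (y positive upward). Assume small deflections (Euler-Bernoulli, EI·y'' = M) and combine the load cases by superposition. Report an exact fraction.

θ(4/5) = -83201/12656250 rad

Load 1 — applied couple M₀=6 kN·m at a=8/5 m (b=L-a=12/5):
  θ_1 = (M₀x²/(2L)+C₁)/EI  [x≤a] with C₁=M₀(3b²-L²)/(6L)=8/25 = (6·(4/5)²/(2·4)+(8/25))/5000 = 1/6250 rad
Load 2 — uniform load w=9 kN/m over full span:
  θ_2 = -w(L³-6Lx²+4x³)/(24EI) = -9·(4³-6·4·(4/5)²+4·(4/5)³)/(24·5000) = -297/78125 rad
Load 3 — point force P=11 kN at a=4/3 m (b=L-a=8/3):
  θ_3 = -Pb(L²-b²-3x²)/(6LEI)  [x≤a] = -11·(8/3)·(4²-(8/3)²-3·(4/5)²)/(6·4·5000) = -2156/1265625 rad
Load 4 — point force P=8 kN at a=12/5 m (b=L-a=8/5):
  θ_4 = -Pb(L²-b²-3x²)/(6LEI)  [x≤a] = -8·(8/5)·(4²-(8/5)²-3·(4/5)²)/(6·4·5000) = -96/78125 rad
Superposition: θ = Σ θ_i = -83201/12656250 rad ≈ -0.006574 rad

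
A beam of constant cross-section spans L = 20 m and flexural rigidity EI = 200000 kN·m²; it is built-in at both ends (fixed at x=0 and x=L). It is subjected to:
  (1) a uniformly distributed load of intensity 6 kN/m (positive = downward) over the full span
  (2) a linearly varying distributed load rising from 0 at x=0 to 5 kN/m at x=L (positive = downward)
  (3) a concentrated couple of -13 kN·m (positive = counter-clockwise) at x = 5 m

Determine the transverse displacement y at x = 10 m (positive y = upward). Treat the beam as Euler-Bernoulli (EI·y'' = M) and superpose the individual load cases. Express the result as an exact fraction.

y(10) = -1739/96000 m

Load 1 — uniform load w=6 kN/m over full span:
  y_1 = -wx²(L-x)²/(24EI) = -6·10²·(20-10)²/(24·200000) = -1/80 m
Load 2 — triangular load w₀=5 kN/m (0→w₀ over full span):
  y_2 = -w₀x²(L-x)²(x+2L)/(120LEI) = -5·10²·(20-10)²·(10+2·20)/(120·20·200000) = -1/192 m
Load 3 — applied couple M₀=-13 kN·m at a=5 m (b=L-a=15):
  y_3 = (R_Ax³/6 - M_Ax²/2 - M₀(x-a)²/2)/EI  [x>a] with R_A=-117/160, M_A=39/16 = ((-117/160)·10³/6 - (39/16)·10²/2 - (-13)·(10-5)²/2)/200000 = -13/32000 m
Superposition: y = Σ y_i = -1739/96000 m ≈ -0.018115 m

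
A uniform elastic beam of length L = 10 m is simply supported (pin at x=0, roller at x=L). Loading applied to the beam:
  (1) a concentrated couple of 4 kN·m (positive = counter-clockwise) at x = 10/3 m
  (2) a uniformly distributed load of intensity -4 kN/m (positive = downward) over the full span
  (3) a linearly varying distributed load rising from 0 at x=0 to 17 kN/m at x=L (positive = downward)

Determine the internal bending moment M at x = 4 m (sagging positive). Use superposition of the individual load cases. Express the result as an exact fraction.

Load 1 — applied couple M₀=4 kN·m at a=10/3 m (b=L-a=20/3):
  M_1 = M₀x/L - M₀  [x>a] = 4·4/10 - 4 = -12/5 kN·m
Load 2 — uniform load w=-4 kN/m over full span:
  M_2 = wx(L-x)/2 = (-4)·4·(10-4)/2 = -48 kN·m
Load 3 — triangular load w₀=17 kN/m (0→w₀ over full span):
  M_3 = w₀Lx/6 - w₀x³/(6L) = 17·10·4/6 - 17·4³/(6·10) = 476/5 kN·m
Superposition: M = Σ M_i = 224/5 kN·m ≈ 44.800000 kN·m

M(4) = 224/5 kN·m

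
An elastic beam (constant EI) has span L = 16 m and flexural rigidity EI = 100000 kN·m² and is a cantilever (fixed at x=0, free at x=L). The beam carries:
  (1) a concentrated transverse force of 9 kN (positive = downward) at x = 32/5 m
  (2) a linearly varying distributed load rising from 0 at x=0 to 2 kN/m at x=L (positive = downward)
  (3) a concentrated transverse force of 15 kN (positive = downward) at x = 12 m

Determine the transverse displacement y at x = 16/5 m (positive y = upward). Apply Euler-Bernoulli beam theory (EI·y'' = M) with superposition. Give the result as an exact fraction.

y(16/5) = -2742512/146484375 m

Load 1 — point force P=9 kN at a=32/5 m (b=L-a=48/5):
  y_1 = -Px²(3a-x)/(6EI)  [x≤a] = -9·(16/5)²·(3·(32/5)-(16/5))/(6·100000) = -192/78125 m
Load 2 — triangular load w₀=2 kN/m (0→w₀ over full span):
  y_2 = (w₀Lx³/12-w₀L²x²/6-w₀x⁵/(120L))/EI = (2·16·(16/5)³/12-2·16²·(16/5)²/6-2·(16/5)⁵/(120·16))/100000 = -1152512/146484375 m
Load 3 — point force P=15 kN at a=12 m (b=L-a=4):
  y_3 = -Px²(3a-x)/(6EI)  [x≤a] = -15·(16/5)²·(3·12-(16/5))/(6·100000) = -656/78125 m
Superposition: y = Σ y_i = -2742512/146484375 m ≈ -0.018722 m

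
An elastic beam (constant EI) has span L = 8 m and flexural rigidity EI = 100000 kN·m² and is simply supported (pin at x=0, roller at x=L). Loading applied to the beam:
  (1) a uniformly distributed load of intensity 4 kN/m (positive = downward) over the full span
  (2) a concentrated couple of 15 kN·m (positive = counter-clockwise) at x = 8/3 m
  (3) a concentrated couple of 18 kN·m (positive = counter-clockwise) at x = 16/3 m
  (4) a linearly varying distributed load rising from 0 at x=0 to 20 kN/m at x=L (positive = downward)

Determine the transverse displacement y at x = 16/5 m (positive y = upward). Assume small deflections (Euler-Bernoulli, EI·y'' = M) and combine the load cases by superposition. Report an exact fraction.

Load 1 — uniform load w=4 kN/m over full span:
  y_1 = -wx(L³-2Lx²+x³)/(24EI) = -4·(16/5)·(8³-2·8·(16/5)²+(16/5)³)/(24·100000) = -3968/1953125 m
Load 2 — applied couple M₀=15 kN·m at a=8/3 m (b=L-a=16/3):
  y_2 = (M₀x³/(6L)-M₀(x-a)²/2+C₁x)/EI  [x>a] with C₁=M₀(3b²-L²)/(6L)=20/3 = (15·(16/5)³/(6·8)-15·((16/5)-(8/3))²/2+(20/3)·(16/5))/100000 = 23/78125 m
Load 3 — applied couple M₀=18 kN·m at a=16/3 m (b=L-a=8/3):
  y_3 = (M₀x³/(6L)+C₁x)/EI  [x≤a] with C₁=M₀(3b²-L²)/(6L)=-16 = (18·(16/5)³/(6·8)+(-16)·(16/5))/100000 = -152/390625 m
Load 4 — triangular load w₀=20 kN/m (0→w₀ over full span):
  y_4 = -w₀x(7L⁴-10L²x²+3x⁴)/(360LEI) = -20·(16/5)·(7·8⁴-10·8²·(16/5)²+3·(16/5)⁴)/(360·8·100000) = -146048/29296875 m
Superposition: y = Σ y_i = -208343/29296875 m ≈ -0.007111 m

y(16/5) = -208343/29296875 m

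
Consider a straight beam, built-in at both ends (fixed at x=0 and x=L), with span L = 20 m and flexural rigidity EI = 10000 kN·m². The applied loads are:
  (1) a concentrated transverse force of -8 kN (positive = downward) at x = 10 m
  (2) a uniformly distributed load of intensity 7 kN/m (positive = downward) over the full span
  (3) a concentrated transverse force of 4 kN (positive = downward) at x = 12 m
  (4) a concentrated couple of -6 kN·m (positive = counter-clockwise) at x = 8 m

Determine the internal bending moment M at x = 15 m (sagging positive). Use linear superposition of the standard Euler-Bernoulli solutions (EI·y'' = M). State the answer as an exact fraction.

Load 1 — point force P=-8 kN at a=10 m (b=L-a=10):
  M_1 = Pa²(a+3b)(L-x)/L³ - Pa²b/L²  [x>a] = (-8)·10²·(10+3·10)·(20-15)/20³ - (-8)·10²·10/20² = 0 kN·m
Load 2 — uniform load w=7 kN/m over full span:
  M_2 = wLx/2 - wL²/12 - wx²/2 = 7·20·15/2 - 7·20²/12 - 7·15²/2 = 175/6 kN·m
Load 3 — point force P=4 kN at a=12 m (b=L-a=8):
  M_3 = Pa²(a+3b)(L-x)/L³ - Pa²b/L²  [x>a] = 4·12²·(12+3·8)·(20-15)/20³ - 4·12²·8/20² = 36/25 kN·m
Load 4 — applied couple M₀=-6 kN·m at a=8 m (b=L-a=12):
  M_4 = R_Ax - M_A - M₀  [x>a] with R_A=-54/125, M_A=-18/25 = (-54/125)·15 - (-18/25) - (-6) = 6/25 kN·m
Superposition: M = Σ M_i = 4627/150 kN·m ≈ 30.846667 kN·m

M(15) = 4627/150 kN·m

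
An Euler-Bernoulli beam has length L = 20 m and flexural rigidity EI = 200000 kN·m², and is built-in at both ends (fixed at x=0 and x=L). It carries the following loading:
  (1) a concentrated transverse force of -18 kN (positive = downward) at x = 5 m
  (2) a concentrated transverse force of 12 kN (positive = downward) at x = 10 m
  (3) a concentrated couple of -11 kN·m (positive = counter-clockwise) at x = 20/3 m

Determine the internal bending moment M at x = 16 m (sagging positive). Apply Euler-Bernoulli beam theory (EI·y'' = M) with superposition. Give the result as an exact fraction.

M(16) = -133/120 kN·m

Load 1 — point force P=-18 kN at a=5 m (b=L-a=15):
  M_1 = Pa²(a+3b)(L-x)/L³ - Pa²b/L²  [x>a] = (-18)·5²·(5+3·15)·(20-16)/20³ - (-18)·5²·15/20² = 45/8 kN·m
Load 2 — point force P=12 kN at a=10 m (b=L-a=10):
  M_2 = Pa²(a+3b)(L-x)/L³ - Pa²b/L²  [x>a] = 12·10²·(10+3·10)·(20-16)/20³ - 12·10²·10/20² = -6 kN·m
Load 3 — applied couple M₀=-11 kN·m at a=20/3 m (b=L-a=40/3):
  M_3 = R_Ax - M_A - M₀  [x>a] with R_A=-11/15, M_A=0 = (-11/15)·16 - 0 - (-11) = -11/15 kN·m
Superposition: M = Σ M_i = -133/120 kN·m ≈ -1.108333 kN·m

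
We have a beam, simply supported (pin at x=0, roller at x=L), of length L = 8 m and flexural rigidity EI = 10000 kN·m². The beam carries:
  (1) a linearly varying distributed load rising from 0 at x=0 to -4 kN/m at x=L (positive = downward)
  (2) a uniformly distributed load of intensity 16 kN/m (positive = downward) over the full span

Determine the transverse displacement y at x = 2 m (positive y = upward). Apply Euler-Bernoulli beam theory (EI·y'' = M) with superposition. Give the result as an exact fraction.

y(2) = -803/15000 m

Load 1 — triangular load w₀=-4 kN/m (0→w₀ over full span):
  y_1 = -w₀x(7L⁴-10L²x²+3x⁴)/(360LEI) = -(-4)·2·(7·8⁴-10·8²·2²+3·2⁴)/(360·8·10000) = 109/15000 m
Load 2 — uniform load w=16 kN/m over full span:
  y_2 = -wx(L³-2Lx²+x³)/(24EI) = -16·2·(8³-2·8·2²+2³)/(24·10000) = -38/625 m
Superposition: y = Σ y_i = -803/15000 m ≈ -0.053533 m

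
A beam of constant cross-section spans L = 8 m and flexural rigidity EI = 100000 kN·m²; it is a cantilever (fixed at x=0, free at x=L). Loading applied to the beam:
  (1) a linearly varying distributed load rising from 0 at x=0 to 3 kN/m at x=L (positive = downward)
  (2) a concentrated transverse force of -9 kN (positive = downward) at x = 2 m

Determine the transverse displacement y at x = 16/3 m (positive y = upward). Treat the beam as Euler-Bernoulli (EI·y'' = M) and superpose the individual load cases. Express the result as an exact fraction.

y(16/3) = -162901/30375000 m

Load 1 — triangular load w₀=3 kN/m (0→w₀ over full span):
  y_1 = (w₀Lx³/12-w₀L²x²/6-w₀x⁵/(120L))/EI = (3·8·(16/3)³/12-3·8²·(16/3)²/6-3·(16/3)⁵/(120·8))/100000 = -23552/3796875 m
Load 2 — point force P=-9 kN at a=2 m (b=L-a=6):
  y_2 = -Pa²(3x-a)/(6EI)  [x>a] = -(-9)·2²·(3·(16/3)-2)/(6·100000) = 21/25000 m
Superposition: y = Σ y_i = -162901/30375000 m ≈ -0.005363 m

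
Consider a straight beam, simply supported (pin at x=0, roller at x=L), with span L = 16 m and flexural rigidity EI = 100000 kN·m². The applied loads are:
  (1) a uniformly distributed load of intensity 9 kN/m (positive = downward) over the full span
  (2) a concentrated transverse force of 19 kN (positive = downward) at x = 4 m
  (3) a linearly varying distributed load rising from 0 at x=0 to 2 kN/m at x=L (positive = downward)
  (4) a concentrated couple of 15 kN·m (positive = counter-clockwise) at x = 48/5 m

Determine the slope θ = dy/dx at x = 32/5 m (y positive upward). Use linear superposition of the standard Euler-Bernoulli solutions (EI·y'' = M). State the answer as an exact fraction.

θ(32/5) = -1529821/281250000 rad

Load 1 — uniform load w=9 kN/m over full span:
  θ_1 = -w(L³-6Lx²+4x³)/(24EI) = -9·(16³-6·16·(32/5)²+4·(32/5)³)/(24·100000) = -1776/390625 rad
Load 2 — point force P=19 kN at a=4 m (b=L-a=12):
  θ_2 = -Pa(2L²-6Lx+3x²+a²)/(6LEI)  [x>a] = -19·4·(2·16²-6·16·(32/5)+3·(32/5)²+4²)/(6·16·100000) = -361/1250000 rad
Load 3 — triangular load w₀=2 kN/m (0→w₀ over full span):
  θ_3 = -w₀(7L⁴-30L²x²+15x⁴)/(360LEI) = -2·(7·16⁴-30·16²·(32/5)²+15·(32/5)⁴)/(360·16·100000) = -10336/17578125 rad
Load 4 — applied couple M₀=15 kN·m at a=48/5 m (b=L-a=32/5):
  θ_4 = (M₀x²/(2L)+C₁)/EI  [x≤a] with C₁=M₀(3b²-L²)/(6L)=-104/5 = (15·(32/5)²/(2·16)+(-104/5))/100000 = -1/62500 rad
Superposition: θ = Σ θ_i = -1529821/281250000 rad ≈ -0.005439 rad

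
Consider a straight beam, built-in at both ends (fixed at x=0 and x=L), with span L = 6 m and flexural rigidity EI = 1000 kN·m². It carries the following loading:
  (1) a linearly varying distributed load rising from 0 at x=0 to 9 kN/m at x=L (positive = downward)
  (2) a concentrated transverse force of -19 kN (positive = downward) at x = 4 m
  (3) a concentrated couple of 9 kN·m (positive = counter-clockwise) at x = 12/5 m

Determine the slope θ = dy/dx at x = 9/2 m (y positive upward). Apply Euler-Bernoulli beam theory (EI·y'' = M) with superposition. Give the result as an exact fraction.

θ(9/2) = -23081/6400000 rad

Load 1 — triangular load w₀=9 kN/m (0→w₀ over full span):
  θ_1 = -w₀(2x(L-x)(L-2x)(x+2L)+x²(L-x)²)/(120LEI) = -9·(2·(9/2)·(6-(9/2))·(6-2·(9/2))·((9/2)+2·6)+(9/2)²·(6-(9/2))²)/(120·6·1000) = 9963/1280000 rad
Load 2 — point force P=-19 kN at a=4 m (b=L-a=2):
  θ_2 = Pa²(L-x)(2bL-(3b+a)(L-x))/(2L³EI)  [x>a] = (-19)·4²·(6-(9/2))·(2·2·6-(3·2+4)·(6-(9/2)))/(2·6³·1000) = -19/2000 rad
Load 3 — applied couple M₀=9 kN·m at a=12/5 m (b=L-a=18/5):
  θ_3 = (R_Ax²/2 - M_Ax - M₀(x-a))/EI  [x>a] with R_A=54/25, M_A=27/25 = ((54/25)·(9/2)²/2 - (27/25)·(9/2) - 9·((9/2)-(12/5)))/1000 = -189/100000 rad
Superposition: θ = Σ θ_i = -23081/6400000 rad ≈ -0.003606 rad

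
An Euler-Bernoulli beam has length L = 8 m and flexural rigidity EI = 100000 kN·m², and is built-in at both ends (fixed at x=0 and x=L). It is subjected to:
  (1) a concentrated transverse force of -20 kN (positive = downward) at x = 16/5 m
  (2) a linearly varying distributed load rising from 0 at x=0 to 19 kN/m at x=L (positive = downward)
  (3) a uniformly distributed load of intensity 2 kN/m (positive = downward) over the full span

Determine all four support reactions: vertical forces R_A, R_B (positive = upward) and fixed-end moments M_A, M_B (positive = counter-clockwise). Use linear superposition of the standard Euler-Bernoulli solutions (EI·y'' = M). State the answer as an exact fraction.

R_A = 446/25 kN, M_A = 704/25 kN·m, R_B = 1354/25 kN, M_B = -4208/75 kN·m

Load 1 — point force P=-20 kN at a=16/5 m (b=L-a=24/5):
  R_A = Pb²(3a+b)/L³ = (-20)·(24/5)²·(3·(16/5)+(24/5))/8³ = -324/25 kN
  M_A = Pab²/L² = (-20)·(16/5)·(24/5)²/8² = -576/25 kN·m
  R_B = Pa²(a+3b)/L³ = (-20)·(16/5)²·((16/5)+3·(24/5))/8³ = -176/25 kN
  M_B = -Pa²b/L² = -(-20)·(16/5)²·(24/5)/8² = 384/25 kN·m
Load 2 — triangular load w₀=19 kN/m (0→w₀ over full span):
  R_A = 3w₀L/20 = 3·19·8/20 = 114/5 kN
  M_A = w₀L²/30 = 19·8²/30 = 608/15 kN·m
  R_B = 7w₀L/20 = 7·19·8/20 = 266/5 kN
  M_B = -w₀L²/20 = -19·8²/20 = -304/5 kN·m
Load 3 — uniform load w=2 kN/m over full span:
  R_A = wL/2 = 2·8/2 = 8 kN
  M_A = wL²/12 = 2·8²/12 = 32/3 kN·m
  R_B = wL/2 = 2·8/2 = 8 kN
  M_B = -wL²/12 = -2·8²/12 = -32/3 kN·m
Superposition: R_A = 446/25 kN, M_A = 704/25 kN·m, R_B = 1354/25 kN, M_B = -4208/75 kN·m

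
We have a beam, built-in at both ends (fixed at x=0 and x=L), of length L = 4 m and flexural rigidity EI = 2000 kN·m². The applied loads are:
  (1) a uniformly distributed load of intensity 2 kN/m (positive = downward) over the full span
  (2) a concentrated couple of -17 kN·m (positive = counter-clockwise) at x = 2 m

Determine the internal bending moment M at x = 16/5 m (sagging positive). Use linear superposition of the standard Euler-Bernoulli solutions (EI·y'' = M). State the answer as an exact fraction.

Load 1 — uniform load w=2 kN/m over full span:
  M_1 = wLx/2 - wL²/12 - wx²/2 = 2·4·(16/5)/2 - 2·4²/12 - 2·(16/5)²/2 = -8/75 kN·m
Load 2 — applied couple M₀=-17 kN·m at a=2 m (b=L-a=2):
  M_2 = R_Ax - M_A - M₀  [x>a] with R_A=-51/8, M_A=-17/4 = (-51/8)·(16/5) - (-17/4) - (-17) = 17/20 kN·m
Superposition: M = Σ M_i = 223/300 kN·m ≈ 0.743333 kN·m

M(16/5) = 223/300 kN·m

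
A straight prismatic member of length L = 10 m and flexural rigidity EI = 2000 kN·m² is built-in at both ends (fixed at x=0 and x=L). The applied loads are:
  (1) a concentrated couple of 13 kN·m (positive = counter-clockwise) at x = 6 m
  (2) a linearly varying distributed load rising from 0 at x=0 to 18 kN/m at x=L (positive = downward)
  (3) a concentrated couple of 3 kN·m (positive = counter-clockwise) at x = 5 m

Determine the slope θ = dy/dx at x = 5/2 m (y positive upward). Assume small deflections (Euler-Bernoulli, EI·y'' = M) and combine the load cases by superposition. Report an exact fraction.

θ(5/2) = -47087/1280000 rad

Load 1 — applied couple M₀=13 kN·m at a=6 m (b=L-a=4):
  θ_1 = (R_Ax²/2 - M_Ax)/EI  [x≤a] with R_A=234/125, M_A=104/25 = ((234/125)·(5/2)²/2 - (104/25)·(5/2))/2000 = -91/40000 rad
Load 2 — triangular load w₀=18 kN/m (0→w₀ over full span):
  θ_2 = -w₀(2x(L-x)(L-2x)(x+2L)+x²(L-x)²)/(120LEI) = -18·(2·(5/2)·(10-(5/2))·(10-2·(5/2))·((5/2)+2·10)+(5/2)²·(10-(5/2))²)/(120·10·2000) = -351/10240 rad
Load 3 — applied couple M₀=3 kN·m at a=5 m (b=L-a=5):
  θ_3 = (R_Ax²/2 - M_Ax)/EI  [x≤a] with R_A=9/20, M_A=3/4 = ((9/20)·(5/2)²/2 - (3/4)·(5/2))/2000 = -3/12800 rad
Superposition: θ = Σ θ_i = -47087/1280000 rad ≈ -0.036787 rad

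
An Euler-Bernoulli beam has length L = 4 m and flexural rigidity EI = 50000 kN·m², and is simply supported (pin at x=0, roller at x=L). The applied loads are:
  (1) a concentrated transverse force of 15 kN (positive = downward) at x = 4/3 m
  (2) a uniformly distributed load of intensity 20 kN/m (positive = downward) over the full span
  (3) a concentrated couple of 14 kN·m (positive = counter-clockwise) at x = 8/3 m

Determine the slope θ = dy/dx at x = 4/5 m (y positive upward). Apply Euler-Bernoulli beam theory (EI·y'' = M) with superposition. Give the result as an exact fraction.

θ(4/5) = -9949/8437500 rad

Load 1 — point force P=15 kN at a=4/3 m (b=L-a=8/3):
  θ_1 = -Pb(L²-b²-3x²)/(6LEI)  [x≤a] = -15·(8/3)·(4²-(8/3)²-3·(4/5)²)/(6·4·50000) = -98/421875 rad
Load 2 — uniform load w=20 kN/m over full span:
  θ_2 = -w(L³-6Lx²+4x³)/(24EI) = -20·(4³-6·4·(4/5)²+4·(4/5)³)/(24·50000) = -66/78125 rad
Load 3 — applied couple M₀=14 kN·m at a=8/3 m (b=L-a=4/3):
  θ_3 = (M₀x²/(2L)+C₁)/EI  [x≤a] with C₁=M₀(3b²-L²)/(6L)=-56/9 = (14·(4/5)²/(2·4)+(-56/9))/50000 = -287/2812500 rad
Superposition: θ = Σ θ_i = -9949/8437500 rad ≈ -0.001179 rad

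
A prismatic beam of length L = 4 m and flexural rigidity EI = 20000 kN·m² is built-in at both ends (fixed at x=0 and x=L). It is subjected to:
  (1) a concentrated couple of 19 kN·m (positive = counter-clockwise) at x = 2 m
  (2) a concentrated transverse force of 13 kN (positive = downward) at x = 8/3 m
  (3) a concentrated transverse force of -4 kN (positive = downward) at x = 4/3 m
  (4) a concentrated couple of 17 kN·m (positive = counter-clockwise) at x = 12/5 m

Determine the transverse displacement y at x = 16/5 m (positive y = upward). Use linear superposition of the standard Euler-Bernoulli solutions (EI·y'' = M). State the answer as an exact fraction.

Load 1 — applied couple M₀=19 kN·m at a=2 m (b=L-a=2):
  y_1 = (R_Ax³/6 - M_Ax²/2 - M₀(x-a)²/2)/EI  [x>a] with R_A=57/8, M_A=19/4 = ((57/8)·(16/5)³/6 - (19/4)·(16/5)²/2 - 19·((16/5)-2)²/2)/20000 = 57/1250000 m
Load 2 — point force P=13 kN at a=8/3 m (b=L-a=4/3):
  y_2 = -Pa²(L-x)²(3bL-(3b+a)(L-x))/(6L³EI)  [x>a] = -13·(8/3)²·(4-(16/5))²·(3·(4/3)·4-(3·(4/3)+(8/3))·(4-(16/5)))/(6·4³·20000) = -104/1265625 m
Load 3 — point force P=-4 kN at a=4/3 m (b=L-a=8/3):
  y_3 = -Pa²(L-x)²(3bL-(3b+a)(L-x))/(6L³EI)  [x>a] = -(-4)·(4/3)²·(4-(16/5))²·(3·(8/3)·4-(3·(8/3)+(4/3))·(4-(16/5)))/(6·4³·20000) = 92/6328125 m
Load 4 — applied couple M₀=17 kN·m at a=12/5 m (b=L-a=8/5):
  y_4 = (R_Ax³/6 - M_Ax²/2 - M₀(x-a)²/2)/EI  [x>a] with R_A=153/25, M_A=136/25 = ((153/25)·(16/5)³/6 - (136/25)·(16/5)²/2 - 17·((16/5)-(12/5))²/2)/20000 = 51/7812500 m
Superposition: y = Σ y_i = -39251/2531250000 m ≈ -0.000016 m

y(16/5) = -39251/2531250000 m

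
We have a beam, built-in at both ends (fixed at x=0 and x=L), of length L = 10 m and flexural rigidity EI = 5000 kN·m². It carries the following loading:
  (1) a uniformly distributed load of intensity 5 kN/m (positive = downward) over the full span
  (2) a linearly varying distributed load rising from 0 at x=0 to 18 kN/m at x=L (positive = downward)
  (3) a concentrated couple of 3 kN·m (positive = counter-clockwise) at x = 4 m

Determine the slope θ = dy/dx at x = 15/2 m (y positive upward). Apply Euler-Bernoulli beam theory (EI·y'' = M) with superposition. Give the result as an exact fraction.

θ(15/2) = 70453/3200000 rad

Load 1 — uniform load w=5 kN/m over full span:
  θ_1 = -wx(L-x)(L-2x)/(12EI) = -5·(15/2)·(10-(15/2))·(10-2·(15/2))/(12·5000) = 1/128 rad
Load 2 — triangular load w₀=18 kN/m (0→w₀ over full span):
  θ_2 = -w₀(2x(L-x)(L-2x)(x+2L)+x²(L-x)²)/(120LEI) = -18·(2·(15/2)·(10-(15/2))·(10-2·(15/2))·((15/2)+2·10)+(15/2)²·(10-(15/2))²)/(120·10·5000) = 369/25600 rad
Load 3 — applied couple M₀=3 kN·m at a=4 m (b=L-a=6):
  θ_3 = (R_Ax²/2 - M_Ax - M₀(x-a))/EI  [x>a] with R_A=54/125, M_A=9/25 = ((54/125)·(15/2)²/2 - (9/25)·(15/2) - 3·((15/2)-4))/5000 = -21/100000 rad
Superposition: θ = Σ θ_i = 70453/3200000 rad ≈ 0.022017 rad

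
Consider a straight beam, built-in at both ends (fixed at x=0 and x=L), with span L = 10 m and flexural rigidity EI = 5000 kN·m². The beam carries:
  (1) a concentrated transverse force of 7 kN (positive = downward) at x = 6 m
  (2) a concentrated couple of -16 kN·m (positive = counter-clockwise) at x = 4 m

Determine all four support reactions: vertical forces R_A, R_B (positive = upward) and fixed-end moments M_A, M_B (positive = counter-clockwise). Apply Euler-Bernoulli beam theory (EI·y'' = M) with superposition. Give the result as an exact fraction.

Load 1 — point force P=7 kN at a=6 m (b=L-a=4):
  R_A = Pb²(3a+b)/L³ = 7·4²·(3·6+4)/10³ = 308/125 kN
  M_A = Pab²/L² = 7·6·4²/10² = 168/25 kN·m
  R_B = Pa²(a+3b)/L³ = 7·6²·(6+3·4)/10³ = 567/125 kN
  M_B = -Pa²b/L² = -7·6²·4/10² = -252/25 kN·m
Load 2 — applied couple M₀=-16 kN·m at a=4 m (b=L-a=6):
  R_A = 6M₀ab/L³ = 6·(-16)·4·6/10³ = -288/125 kN
  M_A = M₀b(2a-b)/L² = (-16)·6·(2·4-6)/10² = -48/25 kN·m
  R_B = -6M₀ab/L³ = -6·(-16)·4·6/10³ = 288/125 kN
  M_B = M₀a(2b-a)/L² = (-16)·4·(2·6-4)/10² = -128/25 kN·m
Superposition: R_A = 4/25 kN, M_A = 24/5 kN·m, R_B = 171/25 kN, M_B = -76/5 kN·m

R_A = 4/25 kN, M_A = 24/5 kN·m, R_B = 171/25 kN, M_B = -76/5 kN·m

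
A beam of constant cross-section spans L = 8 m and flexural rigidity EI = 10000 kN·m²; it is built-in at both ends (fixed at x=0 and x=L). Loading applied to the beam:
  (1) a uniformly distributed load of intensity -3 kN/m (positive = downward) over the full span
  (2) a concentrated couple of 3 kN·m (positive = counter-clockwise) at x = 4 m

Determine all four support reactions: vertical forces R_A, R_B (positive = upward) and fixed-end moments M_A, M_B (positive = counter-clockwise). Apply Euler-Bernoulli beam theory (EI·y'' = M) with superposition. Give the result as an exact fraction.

R_A = -183/16 kN, M_A = -61/4 kN·m, R_B = -201/16 kN, M_B = 67/4 kN·m

Load 1 — uniform load w=-3 kN/m over full span:
  R_A = wL/2 = (-3)·8/2 = -12 kN
  M_A = wL²/12 = (-3)·8²/12 = -16 kN·m
  R_B = wL/2 = (-3)·8/2 = -12 kN
  M_B = -wL²/12 = -(-3)·8²/12 = 16 kN·m
Load 2 — applied couple M₀=3 kN·m at a=4 m (b=L-a=4):
  R_A = 6M₀ab/L³ = 6·3·4·4/8³ = 9/16 kN
  M_A = M₀b(2a-b)/L² = 3·4·(2·4-4)/8² = 3/4 kN·m
  R_B = -6M₀ab/L³ = -6·3·4·4/8³ = -9/16 kN
  M_B = M₀a(2b-a)/L² = 3·4·(2·4-4)/8² = 3/4 kN·m
Superposition: R_A = -183/16 kN, M_A = -61/4 kN·m, R_B = -201/16 kN, M_B = 67/4 kN·m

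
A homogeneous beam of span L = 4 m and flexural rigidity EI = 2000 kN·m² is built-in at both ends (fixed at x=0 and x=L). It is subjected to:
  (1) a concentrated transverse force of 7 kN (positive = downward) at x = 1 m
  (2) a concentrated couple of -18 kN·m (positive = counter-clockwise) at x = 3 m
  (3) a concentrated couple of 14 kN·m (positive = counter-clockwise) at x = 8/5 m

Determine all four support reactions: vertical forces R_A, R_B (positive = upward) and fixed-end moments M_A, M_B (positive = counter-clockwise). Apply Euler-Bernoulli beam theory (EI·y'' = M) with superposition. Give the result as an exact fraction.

Load 1 — point force P=7 kN at a=1 m (b=L-a=3):
  R_A = Pb²(3a+b)/L³ = 7·3²·(3·1+3)/4³ = 189/32 kN
  M_A = Pab²/L² = 7·1·3²/4² = 63/16 kN·m
  R_B = Pa²(a+3b)/L³ = 7·1²·(1+3·3)/4³ = 35/32 kN
  M_B = -Pa²b/L² = -7·1²·3/4² = -21/16 kN·m
Load 2 — applied couple M₀=-18 kN·m at a=3 m (b=L-a=1):
  R_A = 6M₀ab/L³ = 6·(-18)·3·1/4³ = -81/16 kN
  M_A = M₀b(2a-b)/L² = (-18)·1·(2·3-1)/4² = -45/8 kN·m
  R_B = -6M₀ab/L³ = -6·(-18)·3·1/4³ = 81/16 kN
  M_B = M₀a(2b-a)/L² = (-18)·3·(2·1-3)/4² = 27/8 kN·m
Load 3 — applied couple M₀=14 kN·m at a=8/5 m (b=L-a=12/5):
  R_A = 6M₀ab/L³ = 6·14·(8/5)·(12/5)/4³ = 126/25 kN
  M_A = M₀b(2a-b)/L² = 14·(12/5)·(2·(8/5)-(12/5))/4² = 42/25 kN·m
  R_B = -6M₀ab/L³ = -6·14·(8/5)·(12/5)/4³ = -126/25 kN
  M_B = M₀a(2b-a)/L² = 14·(8/5)·(2·(12/5)-(8/5))/4² = 112/25 kN·m
Superposition: R_A = 4707/800 kN, M_A = -3/400 kN·m, R_B = 893/800 kN, M_B = 2617/400 kN·m

R_A = 4707/800 kN, M_A = -3/400 kN·m, R_B = 893/800 kN, M_B = 2617/400 kN·m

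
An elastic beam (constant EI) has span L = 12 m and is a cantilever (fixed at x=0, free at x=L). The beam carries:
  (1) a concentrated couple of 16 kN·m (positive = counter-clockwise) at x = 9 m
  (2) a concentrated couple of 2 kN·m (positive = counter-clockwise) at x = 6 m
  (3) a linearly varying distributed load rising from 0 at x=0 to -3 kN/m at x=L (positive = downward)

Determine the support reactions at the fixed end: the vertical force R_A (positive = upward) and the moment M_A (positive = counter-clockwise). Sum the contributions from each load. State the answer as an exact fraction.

Load 1 — applied couple M₀=16 kN·m at a=9 m (b=L-a=3):
  R_A = 0 kN
  M_A = -M₀ = -16 kN·m
Load 2 — applied couple M₀=2 kN·m at a=6 m (b=L-a=6):
  R_A = 0 kN
  M_A = -M₀ = -2 kN·m
Load 3 — triangular load w₀=-3 kN/m (0→w₀ over full span):
  R_A = w₀L/2 = (-3)·12/2 = -18 kN
  M_A = w₀L²/3 = (-3)·12²/3 = -144 kN·m
Superposition: R_A = -18 kN, M_A = -162 kN·m

R_A = -18 kN, M_A = -162 kN·m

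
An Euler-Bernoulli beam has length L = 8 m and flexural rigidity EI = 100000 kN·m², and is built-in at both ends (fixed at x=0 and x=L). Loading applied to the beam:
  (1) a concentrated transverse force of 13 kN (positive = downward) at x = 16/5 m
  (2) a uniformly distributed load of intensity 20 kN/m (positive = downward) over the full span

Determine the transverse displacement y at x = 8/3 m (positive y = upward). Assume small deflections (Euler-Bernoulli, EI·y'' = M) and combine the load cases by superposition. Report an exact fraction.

y(8/3) = -185272/94921875 m

Load 1 — point force P=13 kN at a=16/5 m (b=L-a=24/5):
  y_1 = -Pb²x²(3aL-(3a+b)x)/(6L³EI)  [x≤a] = -13·(24/5)²·(8/3)²·(3·(16/5)·8-(3·(16/5)+(24/5))·(8/3))/(6·8³·100000) = -104/390625 m
Load 2 — uniform load w=20 kN/m over full span:
  y_2 = -wx²(L-x)²/(24EI) = -20·(8/3)²·(8-(8/3))²/(24·100000) = -256/151875 m
Superposition: y = Σ y_i = -185272/94921875 m ≈ -0.001952 m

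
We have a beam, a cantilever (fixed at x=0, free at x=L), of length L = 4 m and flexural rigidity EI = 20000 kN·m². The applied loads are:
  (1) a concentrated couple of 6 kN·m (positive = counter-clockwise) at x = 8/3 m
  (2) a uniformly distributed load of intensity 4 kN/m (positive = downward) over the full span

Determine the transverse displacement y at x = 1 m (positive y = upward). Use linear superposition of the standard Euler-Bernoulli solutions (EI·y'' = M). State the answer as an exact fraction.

y(1) = -21/40000 m

Load 1 — applied couple M₀=6 kN·m at a=8/3 m (b=L-a=4/3):
  y_1 = M₀x²/(2EI)  [x≤a] = 6·1²/(2·20000) = 3/20000 m
Load 2 — uniform load w=4 kN/m over full span:
  y_2 = -wx²(x²-4Lx+6L²)/(24EI) = -4·1²·(1²-4·4·1+6·4²)/(24·20000) = -27/40000 m
Superposition: y = Σ y_i = -21/40000 m ≈ -0.000525 m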